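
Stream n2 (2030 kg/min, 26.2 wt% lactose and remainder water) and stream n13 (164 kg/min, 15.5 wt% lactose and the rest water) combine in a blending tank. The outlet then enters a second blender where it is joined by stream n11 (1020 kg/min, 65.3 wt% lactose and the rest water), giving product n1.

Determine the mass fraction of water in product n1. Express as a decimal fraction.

0.619

Overall, product flow = 3214 kg/min.
water in = 2030×0.738 + 164×0.845 + 1020×0.347 = 1990.7 kg/min.
water fraction in n1 = 0.619.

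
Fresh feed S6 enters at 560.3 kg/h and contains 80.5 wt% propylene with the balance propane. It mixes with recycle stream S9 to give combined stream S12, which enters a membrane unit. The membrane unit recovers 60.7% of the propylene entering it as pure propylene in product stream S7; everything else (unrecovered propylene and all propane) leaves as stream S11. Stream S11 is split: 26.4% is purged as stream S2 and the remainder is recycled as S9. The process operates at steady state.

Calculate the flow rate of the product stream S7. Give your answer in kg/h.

385.2 kg/h

propylene in S12: m_A = 560.3×0.805 + (1−0.264)·(1−0.607)·m_A, so m_A = 451.04/0.7108 = 634.6 kg/h.
Product S7 = 0.607×634.6 = 385.2 kg/h.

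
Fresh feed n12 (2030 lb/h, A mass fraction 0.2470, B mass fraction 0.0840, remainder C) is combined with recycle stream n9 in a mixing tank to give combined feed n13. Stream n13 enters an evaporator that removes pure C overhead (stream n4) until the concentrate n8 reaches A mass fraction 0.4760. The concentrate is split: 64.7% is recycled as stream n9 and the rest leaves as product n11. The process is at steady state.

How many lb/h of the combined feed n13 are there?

Overall A balance (none leaves overhead): A in fresh feed = A in product, i.e. 2030×0.247 = (1−0.647)·n8·0.476.
n8 = 501.41/(0.476×0.353) = 2984.1 lb/h.
Recycle n9 = 0.647×2984.1 = 1930.7 lb/h.
Combined feed n13 = 2030 + 1930.7 = 3960.7 lb/h.

3961 lb/h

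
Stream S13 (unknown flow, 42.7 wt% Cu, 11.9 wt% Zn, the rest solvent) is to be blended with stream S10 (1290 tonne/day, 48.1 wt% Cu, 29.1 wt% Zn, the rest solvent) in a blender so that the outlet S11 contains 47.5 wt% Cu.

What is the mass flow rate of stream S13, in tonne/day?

161.3 tonne/day

Let S13 be the unknown flow. Total out = 1290 + S13.
Cu balance: 620.49 + 0.427·S13 = 0.475·(1290 + S13)
(0.427 − 0.475)·S13 = 0.475×1290 − 620.49 = -7.74
S13 = -7.74 / -0.048 = 161.25 tonne/day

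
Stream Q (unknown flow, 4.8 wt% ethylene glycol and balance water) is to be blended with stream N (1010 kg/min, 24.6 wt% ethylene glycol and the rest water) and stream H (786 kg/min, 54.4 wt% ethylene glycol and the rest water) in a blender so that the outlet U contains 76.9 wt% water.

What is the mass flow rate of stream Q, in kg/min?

1427 kg/min

Let Q be the unknown flow. Total out = 1796 + Q.
water balance: 1120 + 0.952·Q = 0.769·(1796 + Q)
(0.952 − 0.769)·Q = 0.769×1796 − 1120 = 261.17
Q = 261.17 / 0.183 = 1427.1 kg/min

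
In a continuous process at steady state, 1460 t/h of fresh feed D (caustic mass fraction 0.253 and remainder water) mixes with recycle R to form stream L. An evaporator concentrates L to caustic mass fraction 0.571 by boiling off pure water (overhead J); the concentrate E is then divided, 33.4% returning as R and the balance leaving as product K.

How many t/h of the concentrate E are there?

Overall caustic balance (none leaves overhead): caustic in fresh feed = caustic in product, i.e. 1460×0.253 = (1−0.334)·E·0.571.
E = 369.38/(0.571×0.666) = 971.32 t/h.

971.3 t/h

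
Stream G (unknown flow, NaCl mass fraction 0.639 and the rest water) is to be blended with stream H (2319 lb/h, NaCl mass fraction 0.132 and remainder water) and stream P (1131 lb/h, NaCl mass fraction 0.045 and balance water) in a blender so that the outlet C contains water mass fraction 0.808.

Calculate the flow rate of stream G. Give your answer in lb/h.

683.2 lb/h

Let G be the unknown flow. Total out = 3450 + G.
water balance: 3093 + 0.361·G = 0.808·(3450 + G)
(0.361 − 0.808)·G = 0.808×3450 − 3093 = -305.4
G = -305.4 / -0.447 = 683.21 lb/h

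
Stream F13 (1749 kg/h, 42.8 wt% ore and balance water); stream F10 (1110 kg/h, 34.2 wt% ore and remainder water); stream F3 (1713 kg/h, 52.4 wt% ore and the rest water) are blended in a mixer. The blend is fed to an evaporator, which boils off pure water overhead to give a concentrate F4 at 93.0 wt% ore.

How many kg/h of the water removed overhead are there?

2394 kg/h

ore entering = 1749×0.428 + 1110×0.342 + 1713×0.524 = 2025.8 kg/h.
All ore reports to F4, so F4 = 2025.8/0.930 = 2178.3 kg/h.
Total feed = 4572 kg/h; overhead = 4572 − 2178.3 = 2393.7 kg/h.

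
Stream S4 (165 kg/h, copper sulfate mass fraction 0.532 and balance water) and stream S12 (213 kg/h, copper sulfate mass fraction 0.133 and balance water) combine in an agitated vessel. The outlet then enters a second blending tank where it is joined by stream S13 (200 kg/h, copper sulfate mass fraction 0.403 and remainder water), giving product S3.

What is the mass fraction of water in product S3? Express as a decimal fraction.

Overall, product flow = 578 kg/h.
water in = 165×0.468 + 213×0.867 + 200×0.597 = 381.29 kg/h.
water fraction in S3 = 0.660.

0.660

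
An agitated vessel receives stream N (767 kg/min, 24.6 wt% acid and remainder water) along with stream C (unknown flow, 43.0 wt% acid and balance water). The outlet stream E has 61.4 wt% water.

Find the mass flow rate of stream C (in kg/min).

2440 kg/min

Let C be the unknown flow. Total out = 767 + C.
water balance: 578.32 + 0.570·C = 0.614·(767 + C)
(0.570 − 0.614)·C = 0.614×767 − 578.32 = -107.38
C = -107.38 / -0.044 = 2440.5 kg/min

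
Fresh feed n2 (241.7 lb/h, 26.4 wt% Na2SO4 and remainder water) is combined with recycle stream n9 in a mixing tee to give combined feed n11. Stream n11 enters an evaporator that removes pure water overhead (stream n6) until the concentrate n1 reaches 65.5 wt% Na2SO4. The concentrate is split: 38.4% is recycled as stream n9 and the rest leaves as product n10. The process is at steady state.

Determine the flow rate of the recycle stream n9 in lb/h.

Overall Na2SO4 balance (none leaves overhead): Na2SO4 in fresh feed = Na2SO4 in product, i.e. 241.7×0.264 = (1−0.384)·n1·0.655.
n1 = 63.809/(0.655×0.616) = 158.15 lb/h.
Recycle n9 = 0.384×158.15 = 60.728 lb/h.

60.73 lb/h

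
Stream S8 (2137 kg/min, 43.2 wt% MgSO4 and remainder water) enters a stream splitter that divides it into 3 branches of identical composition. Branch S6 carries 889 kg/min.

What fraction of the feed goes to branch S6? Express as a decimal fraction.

Fraction to S6 = 889/2137 = 0.4160.

0.416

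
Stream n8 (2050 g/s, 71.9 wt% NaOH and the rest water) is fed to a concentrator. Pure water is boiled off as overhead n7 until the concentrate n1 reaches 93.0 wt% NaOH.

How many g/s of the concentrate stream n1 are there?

1585 g/s

NaOH is conserved: 2050×0.719 = 1474 g/s all reports to the concentrate.
Concentrate = 1474/(target fraction) = 1584.9 g/s.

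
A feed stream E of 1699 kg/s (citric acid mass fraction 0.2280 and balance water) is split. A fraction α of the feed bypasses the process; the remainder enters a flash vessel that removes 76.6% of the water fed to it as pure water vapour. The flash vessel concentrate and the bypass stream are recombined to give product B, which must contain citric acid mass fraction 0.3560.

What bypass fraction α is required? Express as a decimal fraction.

All 1699×0.228 = 387.37 kg/s of citric acid reaches B, so B = 387.37/0.356 = 1088.1 kg/s and vapour = 610.88 kg/s.
The evaporator receives (1−α)·1699 of feed at 0.772 water and removes 0.766 of that water:
0.766×0.772×(1−α)×1699 = 610.88
(1−α) = 610.88/1004.7 = 0.6080;  α = 0.3920.

0.392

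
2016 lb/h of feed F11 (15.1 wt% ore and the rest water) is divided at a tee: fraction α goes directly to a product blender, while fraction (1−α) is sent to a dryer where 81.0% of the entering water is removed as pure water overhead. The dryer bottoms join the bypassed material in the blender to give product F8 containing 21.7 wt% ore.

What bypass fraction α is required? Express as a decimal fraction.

0.558

All 2016×0.151 = 304.42 lb/h of ore reaches F8, so F8 = 304.42/0.217 = 1402.8 lb/h and vapour = 613.16 lb/h.
The evaporator receives (1−α)·2016 of feed at 0.849 water and removes 0.810 of that water:
0.810×0.849×(1−α)×2016 = 613.16
(1−α) = 613.16/1386.4 = 0.4423;  α = 0.5577.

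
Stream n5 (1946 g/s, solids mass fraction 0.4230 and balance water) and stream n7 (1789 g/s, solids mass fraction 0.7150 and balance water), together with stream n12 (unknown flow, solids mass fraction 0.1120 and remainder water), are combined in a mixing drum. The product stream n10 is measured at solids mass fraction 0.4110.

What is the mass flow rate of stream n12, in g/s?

Let n12 be the unknown flow. Total out = 3735 + n12.
solids balance: 2102.3 + 0.112·n12 = 0.411·(3735 + n12)
(0.112 − 0.411)·n12 = 0.411×3735 − 2102.3 = -567.21
n12 = -567.21 / -0.299 = 1897 g/s

1897 g/s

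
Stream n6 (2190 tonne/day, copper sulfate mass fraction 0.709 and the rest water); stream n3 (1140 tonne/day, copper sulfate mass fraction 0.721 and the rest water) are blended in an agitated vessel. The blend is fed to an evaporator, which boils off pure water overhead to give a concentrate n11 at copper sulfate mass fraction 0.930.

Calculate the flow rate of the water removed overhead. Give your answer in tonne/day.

776.6 tonne/day

copper sulfate entering = 2190×0.709 + 1140×0.721 = 2374.6 tonne/day.
All copper sulfate reports to n11, so n11 = 2374.6/0.930 = 2553.4 tonne/day.
Total feed = 3330 tonne/day; overhead = 3330 − 2553.4 = 776.61 tonne/day.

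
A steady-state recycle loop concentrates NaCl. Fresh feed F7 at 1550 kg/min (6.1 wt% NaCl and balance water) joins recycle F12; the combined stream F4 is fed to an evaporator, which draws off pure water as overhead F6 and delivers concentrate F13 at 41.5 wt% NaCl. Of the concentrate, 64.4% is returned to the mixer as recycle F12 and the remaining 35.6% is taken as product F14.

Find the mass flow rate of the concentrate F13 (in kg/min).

640 kg/min

Overall NaCl balance (none leaves overhead): NaCl in fresh feed = NaCl in product, i.e. 1550×0.061 = (1−0.644)·F13·0.415.
F13 = 94.55/(0.415×0.356) = 639.98 kg/min.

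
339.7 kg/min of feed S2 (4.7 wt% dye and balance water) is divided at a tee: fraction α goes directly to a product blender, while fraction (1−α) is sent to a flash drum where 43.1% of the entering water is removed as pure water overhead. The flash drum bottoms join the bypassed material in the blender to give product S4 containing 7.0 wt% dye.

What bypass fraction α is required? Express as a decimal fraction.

All 339.7×0.047 = 15.966 kg/min of dye reaches S4, so S4 = 15.966/0.070 = 228.08 kg/min and vapour = 111.62 kg/min.
The evaporator receives (1−α)·339.7 of feed at 0.953 water and removes 0.431 of that water:
0.431×0.953×(1−α)×339.7 = 111.62
(1−α) = 111.62/139.53 = 0.7999;  α = 0.2001.

0.200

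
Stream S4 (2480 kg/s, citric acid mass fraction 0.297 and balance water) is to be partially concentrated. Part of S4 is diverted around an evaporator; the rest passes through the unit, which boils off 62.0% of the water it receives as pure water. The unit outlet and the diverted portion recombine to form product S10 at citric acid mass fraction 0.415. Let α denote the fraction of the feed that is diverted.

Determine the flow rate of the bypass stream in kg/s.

All 2480×0.297 = 736.56 kg/s of citric acid reaches S10, so S10 = 736.56/0.415 = 1774.8 kg/s and vapour = 705.16 kg/s.
The evaporator receives (1−α)·2480 of feed at 0.703 water and removes 0.620 of that water:
0.620×0.703×(1−α)×2480 = 705.16
(1−α) = 705.16/1080.9 = 0.6524;  α = 0.3476.
Bypass flow = 0.3476×2480 = 862.15 kg/s.

862.1 kg/s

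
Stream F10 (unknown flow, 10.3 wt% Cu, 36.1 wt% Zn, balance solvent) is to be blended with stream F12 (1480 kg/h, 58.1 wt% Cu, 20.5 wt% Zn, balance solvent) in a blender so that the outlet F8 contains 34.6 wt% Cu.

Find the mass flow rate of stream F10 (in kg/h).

Let F10 be the unknown flow. Total out = 1480 + F10.
Cu balance: 859.88 + 0.103·F10 = 0.346·(1480 + F10)
(0.103 − 0.346)·F10 = 0.346×1480 − 859.88 = -347.8
F10 = -347.8 / -0.243 = 1431.3 kg/h

1431 kg/h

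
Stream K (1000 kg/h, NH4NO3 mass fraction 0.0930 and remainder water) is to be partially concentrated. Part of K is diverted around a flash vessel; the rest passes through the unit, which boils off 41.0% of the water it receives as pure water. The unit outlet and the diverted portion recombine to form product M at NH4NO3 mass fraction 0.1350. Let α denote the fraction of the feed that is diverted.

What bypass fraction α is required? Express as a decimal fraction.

All 1000×0.093 = 93 kg/h of NH4NO3 reaches M, so M = 93/0.135 = 688.89 kg/h and vapour = 311.11 kg/h.
The evaporator receives (1−α)·1000 of feed at 0.907 water and removes 0.410 of that water:
0.410×0.907×(1−α)×1000 = 311.11
(1−α) = 311.11/371.87 = 0.8366;  α = 0.1634.

0.163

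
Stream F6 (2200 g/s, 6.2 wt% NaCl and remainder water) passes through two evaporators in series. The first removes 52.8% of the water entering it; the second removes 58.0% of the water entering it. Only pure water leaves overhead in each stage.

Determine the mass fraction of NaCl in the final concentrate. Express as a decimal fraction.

water in feed = 2200×0.938 = 2063.6 g/s.
After stage 1: water left = (1−0.528)×2063.6 = 974.02; stream total = 1110.4 g/s.
After stage 2: water left = (1−0.580)×974.02 = 409.09; final concentrate = 545.49 g/s.
NaCl fraction = 136.4/545.49 = 0.2501.

0.2501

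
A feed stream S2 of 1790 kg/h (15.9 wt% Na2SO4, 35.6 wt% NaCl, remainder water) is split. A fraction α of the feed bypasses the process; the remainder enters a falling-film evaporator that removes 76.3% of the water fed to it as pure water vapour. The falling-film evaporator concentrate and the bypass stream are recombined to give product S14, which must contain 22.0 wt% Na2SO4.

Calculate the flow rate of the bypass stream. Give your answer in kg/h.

All 1790×0.159 = 284.61 kg/h of Na2SO4 reaches S14, so S14 = 284.61/0.220 = 1293.7 kg/h and vapour = 496.32 kg/h.
The evaporator receives (1−α)·1790 of feed at 0.485 water and removes 0.763 of that water:
0.763×0.485×(1−α)×1790 = 496.32
(1−α) = 496.32/662.4 = 0.7493;  α = 0.2507.
Bypass flow = 0.2507×1790 = 448.8 kg/h.

448.8 kg/h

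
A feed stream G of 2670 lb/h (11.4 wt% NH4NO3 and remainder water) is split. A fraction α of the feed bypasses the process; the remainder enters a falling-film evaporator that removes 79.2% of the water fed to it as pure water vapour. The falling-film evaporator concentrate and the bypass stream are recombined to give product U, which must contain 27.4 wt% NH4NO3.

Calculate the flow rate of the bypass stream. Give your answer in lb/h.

448.1 lb/h

All 2670×0.114 = 304.38 lb/h of NH4NO3 reaches U, so U = 304.38/0.274 = 1110.9 lb/h and vapour = 1559.1 lb/h.
The evaporator receives (1−α)·2670 of feed at 0.886 water and removes 0.792 of that water:
0.792×0.886×(1−α)×2670 = 1559.1
(1−α) = 1559.1/1873.6 = 0.8322;  α = 0.1678.
Bypass flow = 0.1678×2670 = 448.11 lb/h.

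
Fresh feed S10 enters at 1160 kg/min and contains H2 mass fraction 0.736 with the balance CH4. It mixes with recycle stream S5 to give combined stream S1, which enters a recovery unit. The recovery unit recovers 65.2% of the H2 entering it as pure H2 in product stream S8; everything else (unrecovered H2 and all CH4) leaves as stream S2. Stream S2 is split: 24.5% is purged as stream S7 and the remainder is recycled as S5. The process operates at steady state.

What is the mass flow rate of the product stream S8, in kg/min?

H2 in S1: m_A = 1160×0.736 + (1−0.245)·(1−0.652)·m_A, so m_A = 853.76/0.7373 = 1158 kg/min.
Product S8 = 0.652×1158 = 755.03 kg/min.

755 kg/min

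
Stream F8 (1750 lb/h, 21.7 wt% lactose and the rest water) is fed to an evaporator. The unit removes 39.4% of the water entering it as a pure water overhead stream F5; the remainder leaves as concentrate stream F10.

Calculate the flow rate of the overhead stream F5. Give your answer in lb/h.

water entering = 1750×0.783 = 1370.2 lb/h; overhead removed = 0.394×1370.2 = 539.88 lb/h.

539.9 lb/h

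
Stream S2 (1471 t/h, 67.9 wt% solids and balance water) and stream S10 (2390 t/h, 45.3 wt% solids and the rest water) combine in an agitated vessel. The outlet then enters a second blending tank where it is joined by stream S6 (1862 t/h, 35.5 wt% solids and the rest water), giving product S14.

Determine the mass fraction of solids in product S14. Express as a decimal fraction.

0.479

Overall, product flow = 5723 t/h.
solids in = 1471×0.679 + 2390×0.453 + 1862×0.355 = 2742.5 t/h.
solids fraction in S14 = 0.479.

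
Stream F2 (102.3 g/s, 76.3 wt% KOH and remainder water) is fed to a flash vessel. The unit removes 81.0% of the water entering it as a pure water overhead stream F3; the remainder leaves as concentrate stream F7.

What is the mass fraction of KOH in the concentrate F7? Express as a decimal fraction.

0.944

KOH is not removed: 102.3×0.763 = 78.055 g/s of KOH enters F7.
water entering = 102.3×0.237 = 24.245 g/s; overhead removed = 0.810×24.245 = 19.639 g/s.
Concentrate = 102.3 − 19.639 = 82.661 g/s.
Mass fraction = 78.055/82.661 = 0.944.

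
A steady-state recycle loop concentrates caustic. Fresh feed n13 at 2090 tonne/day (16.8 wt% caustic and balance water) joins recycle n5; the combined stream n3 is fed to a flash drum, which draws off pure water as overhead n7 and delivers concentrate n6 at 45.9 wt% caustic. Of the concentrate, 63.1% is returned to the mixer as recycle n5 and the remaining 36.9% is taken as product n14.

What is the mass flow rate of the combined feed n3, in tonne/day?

Overall caustic balance (none leaves overhead): caustic in fresh feed = caustic in product, i.e. 2090×0.168 = (1−0.631)·n6·0.459.
n6 = 351.12/(0.459×0.369) = 2073.1 tonne/day.
Recycle n5 = 0.631×2073.1 = 1308.1 tonne/day.
Combined feed n3 = 2090 + 1308.1 = 3398.1 tonne/day.

3398 tonne/day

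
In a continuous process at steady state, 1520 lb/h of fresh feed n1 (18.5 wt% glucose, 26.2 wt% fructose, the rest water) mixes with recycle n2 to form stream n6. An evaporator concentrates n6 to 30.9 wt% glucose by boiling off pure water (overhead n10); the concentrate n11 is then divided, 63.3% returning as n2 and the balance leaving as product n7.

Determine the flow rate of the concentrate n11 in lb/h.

2480 lb/h

Overall glucose balance (none leaves overhead): glucose in fresh feed = glucose in product, i.e. 1520×0.185 = (1−0.633)·n11·0.309.
n11 = 281.2/(0.309×0.367) = 2479.7 lb/h.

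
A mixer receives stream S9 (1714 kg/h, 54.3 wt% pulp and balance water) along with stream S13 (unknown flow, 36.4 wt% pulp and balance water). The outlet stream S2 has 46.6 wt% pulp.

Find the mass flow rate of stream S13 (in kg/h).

1294 kg/h

Let S13 be the unknown flow. Total out = 1714 + S13.
pulp balance: 930.7 + 0.364·S13 = 0.466·(1714 + S13)
(0.364 − 0.466)·S13 = 0.466×1714 − 930.7 = -131.98
S13 = -131.98 / -0.102 = 1293.9 kg/h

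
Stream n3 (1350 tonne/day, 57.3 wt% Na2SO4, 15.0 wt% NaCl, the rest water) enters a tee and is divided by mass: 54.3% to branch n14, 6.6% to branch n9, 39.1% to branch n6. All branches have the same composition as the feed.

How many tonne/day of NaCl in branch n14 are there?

110 tonne/day

Branch n14 total = 0.543×1350 = 733.05 tonne/day.
NaCl in n14 = 0.150×733.05 = 109.96 tonne/day.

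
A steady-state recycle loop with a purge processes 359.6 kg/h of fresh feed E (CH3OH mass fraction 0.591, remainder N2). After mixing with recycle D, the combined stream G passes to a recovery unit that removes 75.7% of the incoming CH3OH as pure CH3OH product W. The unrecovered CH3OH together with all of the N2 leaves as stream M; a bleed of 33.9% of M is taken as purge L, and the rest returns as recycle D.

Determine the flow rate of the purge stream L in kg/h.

N2 enters only via E and leaves only via the purge: 359.6×0.409 = 0.339×(N2 in M), and the recovery unit passes all N2, so N2 in G = N2 in M = 433.85 kg/h.
CH3OH in G: m_A = 359.6×0.591 + (1−0.339)·(1−0.757)·m_A, so m_A = 212.52/0.8394 = 253.19 kg/h.
M = (1−0.757)×253.19 + 433.85 = 495.38 kg/h.
Purge L = 0.339×495.38 = 167.93 kg/h.

167.9 kg/h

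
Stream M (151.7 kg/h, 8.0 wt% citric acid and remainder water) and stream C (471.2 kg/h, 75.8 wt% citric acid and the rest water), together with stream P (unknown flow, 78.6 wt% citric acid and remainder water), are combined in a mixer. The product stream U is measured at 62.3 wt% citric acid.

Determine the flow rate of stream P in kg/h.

115.1 kg/h

Let P be the unknown flow. Total out = 622.9 + P.
citric acid balance: 369.31 + 0.786·P = 0.623·(622.9 + P)
(0.786 − 0.623)·P = 0.623×622.9 − 369.31 = 18.761
P = 18.761 / 0.163 = 115.1 kg/h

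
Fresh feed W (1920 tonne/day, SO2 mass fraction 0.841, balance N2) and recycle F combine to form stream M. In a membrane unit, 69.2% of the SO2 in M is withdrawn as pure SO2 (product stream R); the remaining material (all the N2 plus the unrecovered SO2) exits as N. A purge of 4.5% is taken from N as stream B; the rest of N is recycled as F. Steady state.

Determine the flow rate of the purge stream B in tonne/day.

N2 enters only via W and leaves only via the purge: 1920×0.159 = 0.045×(N2 in N), and the membrane unit passes all N2, so N2 in M = N2 in N = 6784 tonne/day.
SO2 in M: m_A = 1920×0.841 + (1−0.045)·(1−0.692)·m_A, so m_A = 1614.7/0.7059 = 2287.6 tonne/day.
N = (1−0.692)×2287.6 + 6784 = 7488.6 tonne/day.
Purge B = 0.045×7488.6 = 336.99 tonne/day.

337 tonne/day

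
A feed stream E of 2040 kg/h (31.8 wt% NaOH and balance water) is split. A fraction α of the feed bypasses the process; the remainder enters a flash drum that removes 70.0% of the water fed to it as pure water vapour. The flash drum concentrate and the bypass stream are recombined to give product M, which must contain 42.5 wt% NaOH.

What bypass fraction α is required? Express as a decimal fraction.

0.473

All 2040×0.318 = 648.72 kg/h of NaOH reaches M, so M = 648.72/0.425 = 1526.4 kg/h and vapour = 513.6 kg/h.
The evaporator receives (1−α)·2040 of feed at 0.682 water and removes 0.700 of that water:
0.700×0.682×(1−α)×2040 = 513.6
(1−α) = 513.6/973.9 = 0.5274;  α = 0.4726.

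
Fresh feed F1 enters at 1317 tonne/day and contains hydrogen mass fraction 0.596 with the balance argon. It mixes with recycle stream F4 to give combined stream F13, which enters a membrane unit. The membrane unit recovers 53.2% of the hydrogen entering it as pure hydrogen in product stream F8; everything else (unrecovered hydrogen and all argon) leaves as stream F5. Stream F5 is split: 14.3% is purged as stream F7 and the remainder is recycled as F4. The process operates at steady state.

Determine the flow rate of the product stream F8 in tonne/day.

hydrogen in F13: m_A = 1317×0.596 + (1−0.143)·(1−0.532)·m_A, so m_A = 784.93/0.5989 = 1310.6 tonne/day.
Product F8 = 0.532×1310.6 = 697.22 tonne/day.

697.2 tonne/day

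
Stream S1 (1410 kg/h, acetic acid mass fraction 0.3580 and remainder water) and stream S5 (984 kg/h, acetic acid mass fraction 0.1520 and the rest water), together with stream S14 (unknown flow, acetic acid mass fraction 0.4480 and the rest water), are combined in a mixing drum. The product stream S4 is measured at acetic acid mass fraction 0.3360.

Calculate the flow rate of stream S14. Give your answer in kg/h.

1340 kg/h

Let S14 be the unknown flow. Total out = 2394 + S14.
acetic acid balance: 654.35 + 0.448·S14 = 0.336·(2394 + S14)
(0.448 − 0.336)·S14 = 0.336×2394 − 654.35 = 150.04
S14 = 150.04 / 0.112 = 1339.6 kg/h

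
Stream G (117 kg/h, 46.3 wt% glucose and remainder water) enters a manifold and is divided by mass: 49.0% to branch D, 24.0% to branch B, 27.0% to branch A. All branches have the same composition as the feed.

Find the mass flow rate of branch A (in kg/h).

Branch A flow = 0.270×117 = 31.59 kg/h.

31.59 kg/h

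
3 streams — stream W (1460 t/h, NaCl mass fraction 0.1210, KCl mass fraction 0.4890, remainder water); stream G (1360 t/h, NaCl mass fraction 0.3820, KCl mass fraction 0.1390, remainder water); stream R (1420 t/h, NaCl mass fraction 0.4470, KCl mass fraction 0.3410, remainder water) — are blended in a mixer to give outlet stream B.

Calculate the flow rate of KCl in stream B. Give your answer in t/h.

1387 t/h

KCl out = KCl in = 1460×0.489 + 1360×0.139 + 1420×0.341 = 1387.2 t/h.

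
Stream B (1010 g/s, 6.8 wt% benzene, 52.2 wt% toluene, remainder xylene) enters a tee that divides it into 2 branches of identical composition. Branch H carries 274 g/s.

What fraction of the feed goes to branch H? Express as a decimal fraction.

0.271

Fraction to H = 274/1010 = 0.2713.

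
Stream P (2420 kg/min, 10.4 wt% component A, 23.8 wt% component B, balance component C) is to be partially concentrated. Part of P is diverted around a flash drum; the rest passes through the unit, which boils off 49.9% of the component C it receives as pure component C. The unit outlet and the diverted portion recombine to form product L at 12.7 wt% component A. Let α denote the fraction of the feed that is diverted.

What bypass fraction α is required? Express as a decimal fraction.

All 2420×0.104 = 251.68 kg/min of component A reaches L, so L = 251.68/0.127 = 1981.7 kg/min and vapour = 438.27 kg/min.
The evaporator receives (1−α)·2420 of feed at 0.658 component C and removes 0.499 of that component C:
0.499×0.658×(1−α)×2420 = 438.27
(1−α) = 438.27/794.59 = 0.5516;  α = 0.4484.

0.448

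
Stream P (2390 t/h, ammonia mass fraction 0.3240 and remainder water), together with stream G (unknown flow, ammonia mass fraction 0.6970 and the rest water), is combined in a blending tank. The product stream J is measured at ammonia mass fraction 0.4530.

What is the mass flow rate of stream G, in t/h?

Let G be the unknown flow. Total out = 2390 + G.
ammonia balance: 774.36 + 0.697·G = 0.453·(2390 + G)
(0.697 − 0.453)·G = 0.453×2390 − 774.36 = 308.31
G = 308.31 / 0.244 = 1263.6 t/h

1264 t/h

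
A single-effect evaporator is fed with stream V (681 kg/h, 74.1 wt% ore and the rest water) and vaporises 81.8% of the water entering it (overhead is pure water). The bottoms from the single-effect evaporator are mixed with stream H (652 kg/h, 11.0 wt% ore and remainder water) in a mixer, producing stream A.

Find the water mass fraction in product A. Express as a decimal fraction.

0.515

Vapour removed = 0.818×0.259×681 = 144.28 kg/h; concentrate = 536.72 kg/h.
water reaching the mixer = 32.101 (from concentrate) + 652×0.890 = 612.38 kg/h.
Product flow = 536.72 + 652 = 1188.7 kg/h; water fraction = 0.515.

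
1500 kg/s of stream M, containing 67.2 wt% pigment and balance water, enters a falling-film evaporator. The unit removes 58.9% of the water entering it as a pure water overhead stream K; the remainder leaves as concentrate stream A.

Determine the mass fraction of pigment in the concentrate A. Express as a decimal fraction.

0.833

pigment is not removed: 1500×0.672 = 1008 kg/s of pigment enters A.
water entering = 1500×0.328 = 492 kg/s; overhead removed = 0.589×492 = 289.79 kg/s.
Concentrate = 1500 − 289.79 = 1210.2 kg/s.
Mass fraction = 1008/1210.2 = 0.833.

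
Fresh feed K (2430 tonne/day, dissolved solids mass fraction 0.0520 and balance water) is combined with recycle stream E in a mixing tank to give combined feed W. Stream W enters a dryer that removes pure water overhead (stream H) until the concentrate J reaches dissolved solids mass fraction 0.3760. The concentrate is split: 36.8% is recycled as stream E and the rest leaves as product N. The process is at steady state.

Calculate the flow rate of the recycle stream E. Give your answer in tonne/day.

195.7 tonne/day

Overall dissolved solids balance (none leaves overhead): dissolved solids in fresh feed = dissolved solids in product, i.e. 2430×0.052 = (1−0.368)·J·0.376.
J = 126.36/(0.376×0.632) = 531.75 tonne/day.
Recycle E = 0.368×531.75 = 195.68 tonne/day.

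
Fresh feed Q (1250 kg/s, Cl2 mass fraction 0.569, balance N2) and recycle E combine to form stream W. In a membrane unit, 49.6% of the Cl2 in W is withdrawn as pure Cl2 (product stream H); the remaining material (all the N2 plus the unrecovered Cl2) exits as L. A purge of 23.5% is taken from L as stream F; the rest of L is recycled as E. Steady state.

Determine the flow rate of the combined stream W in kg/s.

3450 kg/s

N2 enters only via Q and leaves only via the purge: 1250×0.431 = 0.235×(N2 in L), and the membrane unit passes all N2, so N2 in W = N2 in L = 2292.6 kg/s.
Cl2 in W: m_A = 1250×0.569 + (1−0.235)·(1−0.496)·m_A, so m_A = 711.25/0.6144 = 1157.6 kg/s.
W = 1157.6 + 2292.6 = 3450.1 kg/s.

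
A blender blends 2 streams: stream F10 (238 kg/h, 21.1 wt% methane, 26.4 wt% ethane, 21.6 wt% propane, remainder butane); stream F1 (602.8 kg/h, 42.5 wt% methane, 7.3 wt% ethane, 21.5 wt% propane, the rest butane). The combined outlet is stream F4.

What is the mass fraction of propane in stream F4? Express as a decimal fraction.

Total flow out = 238 + 602.8 = 840.8 kg/h.
propane in = 238×0.216 + 602.8×0.215 = 181.01 kg/h.
propane mass fraction in F4 = 181.01/840.8 = 0.2153.

0.2153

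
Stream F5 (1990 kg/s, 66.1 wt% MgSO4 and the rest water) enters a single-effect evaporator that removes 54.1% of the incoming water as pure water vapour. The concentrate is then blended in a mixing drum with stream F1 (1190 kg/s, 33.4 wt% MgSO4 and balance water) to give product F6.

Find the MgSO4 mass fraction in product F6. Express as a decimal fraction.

0.608

Vapour removed = 0.541×0.339×1990 = 364.96 kg/s; concentrate = 1625 kg/s.
MgSO4 reaching the mixer = 1315.4 (from concentrate) + 1190×0.334 = 1712.9 kg/s.
Product flow = 1625 + 1190 = 2815 kg/s; MgSO4 fraction = 0.608.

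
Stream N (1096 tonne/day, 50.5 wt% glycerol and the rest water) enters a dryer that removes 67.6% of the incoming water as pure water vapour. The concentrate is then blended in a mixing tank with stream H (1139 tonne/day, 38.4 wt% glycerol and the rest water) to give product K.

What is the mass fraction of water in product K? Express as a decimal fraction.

Vapour removed = 0.676×0.495×1096 = 366.74 tonne/day; concentrate = 729.26 tonne/day.
water reaching the mixer = 175.78 (from concentrate) + 1139×0.616 = 877.4 tonne/day.
Product flow = 729.26 + 1139 = 1868.3 tonne/day; water fraction = 0.4696.

0.4696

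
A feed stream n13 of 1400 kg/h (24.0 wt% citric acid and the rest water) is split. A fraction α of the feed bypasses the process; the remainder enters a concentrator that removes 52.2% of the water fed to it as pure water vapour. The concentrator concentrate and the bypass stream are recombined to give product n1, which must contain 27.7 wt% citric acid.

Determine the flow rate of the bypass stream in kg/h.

All 1400×0.240 = 336 kg/h of citric acid reaches n1, so n1 = 336/0.277 = 1213 kg/h and vapour = 187 kg/h.
The evaporator receives (1−α)·1400 of feed at 0.760 water and removes 0.522 of that water:
0.522×0.760×(1−α)×1400 = 187
(1−α) = 187/555.41 = 0.3367;  α = 0.6633.
Bypass flow = 0.6633×1400 = 928.63 kg/h.

928.6 kg/h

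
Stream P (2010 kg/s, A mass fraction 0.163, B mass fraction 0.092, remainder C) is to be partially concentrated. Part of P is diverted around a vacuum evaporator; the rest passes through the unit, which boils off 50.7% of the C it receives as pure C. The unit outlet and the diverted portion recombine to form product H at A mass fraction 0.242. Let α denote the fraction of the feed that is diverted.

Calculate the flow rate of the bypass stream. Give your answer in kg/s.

All 2010×0.163 = 327.63 kg/s of A reaches H, so H = 327.63/0.242 = 1353.8 kg/s and vapour = 656.16 kg/s.
The evaporator receives (1−α)·2010 of feed at 0.745 C and removes 0.507 of that C:
0.507×0.745×(1−α)×2010 = 656.16
(1−α) = 656.16/759.21 = 0.8643;  α = 0.1357.
Bypass flow = 0.1357×2010 = 272.83 kg/s.

272.8 kg/s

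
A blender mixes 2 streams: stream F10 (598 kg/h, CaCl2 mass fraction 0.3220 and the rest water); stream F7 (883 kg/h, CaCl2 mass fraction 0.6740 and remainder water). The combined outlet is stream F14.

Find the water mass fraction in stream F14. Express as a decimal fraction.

Total flow out = 598 + 883 = 1481 kg/h.
water in = 598×0.678 + 883×0.326 = 693.3 kg/h.
water mass fraction in F14 = 693.3/1481 = 0.4681.

0.4681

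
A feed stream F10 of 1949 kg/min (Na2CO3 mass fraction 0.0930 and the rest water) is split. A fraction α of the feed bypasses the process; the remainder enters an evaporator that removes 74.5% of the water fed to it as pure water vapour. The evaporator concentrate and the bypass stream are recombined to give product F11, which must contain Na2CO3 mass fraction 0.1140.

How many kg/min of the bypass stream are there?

All 1949×0.093 = 181.26 kg/min of Na2CO3 reaches F11, so F11 = 181.26/0.114 = 1590 kg/min and vapour = 359.03 kg/min.
The evaporator receives (1−α)·1949 of feed at 0.907 water and removes 0.745 of that water:
0.745×0.907×(1−α)×1949 = 359.03
(1−α) = 359.03/1317 = 0.2726;  α = 0.7274.
Bypass flow = 0.7274×1949 = 1417.7 kg/min.

1418 kg/min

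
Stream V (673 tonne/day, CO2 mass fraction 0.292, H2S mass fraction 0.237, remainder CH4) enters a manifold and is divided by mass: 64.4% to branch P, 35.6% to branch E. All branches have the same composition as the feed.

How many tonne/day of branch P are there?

Branch P flow = 0.644×673 = 433.41 tonne/day.

433.4 tonne/day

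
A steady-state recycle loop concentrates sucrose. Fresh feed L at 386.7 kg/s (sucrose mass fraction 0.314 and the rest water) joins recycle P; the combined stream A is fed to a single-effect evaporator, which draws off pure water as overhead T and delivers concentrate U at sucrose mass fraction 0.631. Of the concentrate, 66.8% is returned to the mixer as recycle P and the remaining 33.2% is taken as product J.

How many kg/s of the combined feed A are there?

773.9 kg/s

Overall sucrose balance (none leaves overhead): sucrose in fresh feed = sucrose in product, i.e. 386.7×0.314 = (1−0.668)·U·0.631.
U = 121.42/(0.631×0.332) = 579.61 kg/s.
Recycle P = 0.668×579.61 = 387.18 kg/s.
Combined feed A = 386.7 + 387.18 = 773.88 kg/s.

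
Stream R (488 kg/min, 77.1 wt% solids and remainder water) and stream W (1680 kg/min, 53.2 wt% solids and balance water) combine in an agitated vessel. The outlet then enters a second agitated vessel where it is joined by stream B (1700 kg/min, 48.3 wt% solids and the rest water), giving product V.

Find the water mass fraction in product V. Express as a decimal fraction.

0.4594

Overall, product flow = 3868 kg/min.
water in = 488×0.229 + 1680×0.468 + 1700×0.517 = 1776.9 kg/min.
water fraction in V = 0.4594.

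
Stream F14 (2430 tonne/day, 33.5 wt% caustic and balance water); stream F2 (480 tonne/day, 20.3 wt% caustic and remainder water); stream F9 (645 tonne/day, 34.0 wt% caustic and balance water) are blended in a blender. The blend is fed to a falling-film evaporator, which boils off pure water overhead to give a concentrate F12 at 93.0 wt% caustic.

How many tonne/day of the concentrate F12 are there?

caustic entering = 2430×0.335 + 480×0.203 + 645×0.340 = 1130.8 tonne/day.
All caustic reports to F12, so F12 = 1130.8/0.930 = 1215.9 tonne/day.

1216 tonne/day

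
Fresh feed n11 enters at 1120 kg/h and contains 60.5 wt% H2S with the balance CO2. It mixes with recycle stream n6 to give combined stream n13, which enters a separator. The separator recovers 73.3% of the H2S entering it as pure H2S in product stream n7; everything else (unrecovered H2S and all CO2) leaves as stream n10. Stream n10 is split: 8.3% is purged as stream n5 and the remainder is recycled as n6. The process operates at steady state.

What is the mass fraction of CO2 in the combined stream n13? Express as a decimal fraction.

0.8559

CO2 enters only via n11 and leaves only via the purge: 1120×0.395 = 0.083×(CO2 in n10), and the separator passes all CO2, so CO2 in n13 = CO2 in n10 = 5330.1 kg/h.
H2S in n13: m_A = 1120×0.605 + (1−0.083)·(1−0.733)·m_A, so m_A = 677.6/0.7552 = 897.29 kg/h.
n13 = 897.29 + 5330.1 = 6227.4 kg/h.
CO2 fraction in n13 = 5330.1/6227.4 = 0.8559.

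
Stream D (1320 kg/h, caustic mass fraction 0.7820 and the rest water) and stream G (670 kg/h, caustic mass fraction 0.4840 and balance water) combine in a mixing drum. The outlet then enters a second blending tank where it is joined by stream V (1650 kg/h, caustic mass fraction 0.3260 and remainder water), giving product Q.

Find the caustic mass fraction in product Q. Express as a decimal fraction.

0.5204

Overall, product flow = 3640 kg/h.
caustic in = 1320×0.782 + 670×0.484 + 1650×0.326 = 1894.4 kg/h.
caustic fraction in Q = 0.5204.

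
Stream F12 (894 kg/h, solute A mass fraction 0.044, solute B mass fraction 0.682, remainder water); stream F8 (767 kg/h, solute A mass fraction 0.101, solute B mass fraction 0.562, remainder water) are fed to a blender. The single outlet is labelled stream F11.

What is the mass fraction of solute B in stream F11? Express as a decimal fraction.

0.627

Total flow out = 894 + 767 = 1661 kg/h.
solute B in = 894×0.682 + 767×0.562 = 1040.8 kg/h.
solute B mass fraction in F11 = 1040.8/1661 = 0.627.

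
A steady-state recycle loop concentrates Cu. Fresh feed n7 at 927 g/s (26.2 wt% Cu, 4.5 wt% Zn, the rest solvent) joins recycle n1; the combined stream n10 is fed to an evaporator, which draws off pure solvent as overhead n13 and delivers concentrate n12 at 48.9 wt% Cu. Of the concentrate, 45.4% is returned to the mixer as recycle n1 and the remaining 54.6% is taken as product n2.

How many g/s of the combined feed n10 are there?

1340 g/s

Overall Cu balance (none leaves overhead): Cu in fresh feed = Cu in product, i.e. 927×0.262 = (1−0.454)·n12·0.489.
n12 = 242.87/(0.489×0.546) = 909.66 g/s.
Recycle n1 = 0.454×909.66 = 412.99 g/s.
Combined feed n10 = 927 + 412.99 = 1340 g/s.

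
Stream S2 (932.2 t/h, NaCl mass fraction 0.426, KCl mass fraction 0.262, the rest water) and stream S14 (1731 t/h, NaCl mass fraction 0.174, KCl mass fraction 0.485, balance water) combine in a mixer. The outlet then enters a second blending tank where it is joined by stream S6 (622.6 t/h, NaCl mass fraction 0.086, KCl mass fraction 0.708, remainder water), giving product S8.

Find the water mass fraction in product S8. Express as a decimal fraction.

0.307

Overall, product flow = 3285.8 t/h.
water in = 932.2×0.312 + 1731×0.341 + 622.6×0.206 = 1009.4 t/h.
water fraction in S8 = 0.307.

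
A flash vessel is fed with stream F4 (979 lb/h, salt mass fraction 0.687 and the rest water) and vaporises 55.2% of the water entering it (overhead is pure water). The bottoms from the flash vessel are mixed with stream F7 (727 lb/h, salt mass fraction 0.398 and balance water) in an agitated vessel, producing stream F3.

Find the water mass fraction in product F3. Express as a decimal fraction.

Vapour removed = 0.552×0.313×979 = 169.15 lb/h; concentrate = 809.85 lb/h.
water reaching the mixer = 137.28 (from concentrate) + 727×0.602 = 574.93 lb/h.
Product flow = 809.85 + 727 = 1536.9 lb/h; water fraction = 0.374.

0.374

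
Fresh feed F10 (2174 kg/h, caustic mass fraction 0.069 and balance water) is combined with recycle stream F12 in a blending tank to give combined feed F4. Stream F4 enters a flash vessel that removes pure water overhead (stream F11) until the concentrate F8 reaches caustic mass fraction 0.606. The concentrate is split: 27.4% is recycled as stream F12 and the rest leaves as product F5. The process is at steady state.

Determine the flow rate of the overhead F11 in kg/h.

Overall caustic balance (none leaves overhead): caustic in fresh feed = caustic in product, i.e. 2174×0.069 = (1−0.274)·F8·0.606.
F8 = 150.01/(0.606×0.726) = 340.96 kg/h.
Recycle F12 = 0.274×340.96 = 93.422 kg/h.
Combined feed F4 = 2174 + 93.422 = 2267.4 kg/h.
Overhead F11 = F4 − F8 = 2267.4 − 340.96 = 1926.5 kg/h.

1926 kg/h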